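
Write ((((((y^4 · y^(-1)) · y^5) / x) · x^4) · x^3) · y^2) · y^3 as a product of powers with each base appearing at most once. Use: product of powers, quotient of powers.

x^6·y^13

((((((y^4 · y^(-1)) · y^5) / x) · x^4) · x^3) · y^2) · y^3
= (((((y^3 · y^5) / x) · x^4) · x^3) · y^2) · y^3    [product of powers]
= ((((y^8 / x) · x^4) · x^3) · y^2) · y^3    [product of powers]
= x^6·y^13    [quotient of powers; product of powers]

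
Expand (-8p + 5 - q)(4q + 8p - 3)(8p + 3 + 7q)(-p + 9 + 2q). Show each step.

-256p³q - 6784p²q - 1224p²q² + 4788pq - 1933pq² - 596pq³ + 512p⁴ - 4928p³ + 2808p² + 693p - 414q + 1269q² + 46q³ - 405 - 56q⁴

(-8p + 5 - q)(4q + 8p - 3)(8p + 3 + 7q)(-p + 9 + 2q)
= (-32pq - 64p² + 24p + 20q + 40p - 15 - 4q² - 8pq + 3q)(8p + 3 + 7q)(-p + 9 + 2q)    [distributive law]
= (-40pq - 64p² + 64p + 23q - 15 - 4q²)(8p + 3 + 7q)(-p + 9 + 2q)    [combine like terms]
= (-320p²q - 120pq - 280pq² - 512p³ - 192p² - 448p²q + 512p² + 192p + 448pq + 184pq + 69q + 161q² - 120p - 45 - 105q - 32pq² - 12q² - 28q³)(-p + 9 + 2q)    [distributive law]
= (-768p²q + 512pq - 312pq² - 512p³ + 320p² + 72p - 36q + 149q² - 45 - 28q³)(-p + 9 + 2q)    [combine like terms]
= 768p³q - 6912p²q - 1536p²q² - 512p²q + 4608pq + 1024pq² + 312p²q² - 2808pq² - 624pq³ + 512p⁴ - 4608p³ - 1024p³q - 320p³ + 2880p² + 640p²q - 72p² + 648p + 144pq + 36pq - 324q - 72q² - 149pq² + 1341q² + 298q³ + 45p - 405 - 90q + 28pq³ - 252q³ - 56q⁴    [distributive law]
= -256p³q - 6784p²q - 1224p²q² + 4788pq - 1933pq² - 596pq³ + 512p⁴ - 4928p³ + 2808p² + 693p - 414q + 1269q² + 46q³ - 405 - 56q⁴    [combine like terms]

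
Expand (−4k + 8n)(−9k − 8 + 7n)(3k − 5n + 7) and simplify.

108k^3 − 480k^2n + 348k^2 − 1052kn + 224k + 668kn^2 + 712n^2 − 448n − 280n^3

(−4k + 8n)(−9k − 8 + 7n)(3k − 5n + 7)
= (36k^2 + 32k − 28kn − 72kn − 64n + 56n^2)(3k − 5n + 7)    [distributive law]
= (36k^2 + 32k − 100kn − 64n + 56n^2)(3k − 5n + 7)    [combine like terms]
= 108k^3 − 180k^2n + 252k^2 + 96k^2 − 160kn + 224k − 300k^2n + 500kn^2 − 700kn − 192kn + 320n^2 − 448n + 168kn^2 − 280n^3 + 392n^2    [distributive law]
= 108k^3 − 480k^2n + 348k^2 − 1052kn + 224k + 668kn^2 + 712n^2 − 448n − 280n^3    [combine like terms]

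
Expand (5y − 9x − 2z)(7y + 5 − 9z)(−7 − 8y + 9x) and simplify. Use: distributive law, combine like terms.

−445y^2 − 280y^3 + 819xy^2 − 175y + 1026xy + 493yz + 472y^2z − 1179xyz − 567x^2y + 315x − 405x^2 − 657xz + 729x^2z + 70z − 126z^2 − 144yz^2 + 162xz^2

(5y − 9x − 2z)(7y + 5 − 9z)(−7 − 8y + 9x)
= (35y^2 + 25y − 45yz − 63xy − 45x + 81xz − 14yz − 10z + 18z^2)(−7 − 8y + 9x)    [distributive law]
= (35y^2 + 25y − 59yz − 63xy − 45x + 81xz − 10z + 18z^2)(−7 − 8y + 9x)    [combine like terms]
= −245y^2 − 280y^3 + 315xy^2 − 175y − 200y^2 + 225xy + 413yz + 472y^2z − 531xyz + 441xy + 504xy^2 − 567x^2y + 315x + 360xy − 405x^2 − 567xz − 648xyz + 729x^2z + 70z + 80yz − 90xz − 126z^2 − 144yz^2 + 162xz^2    [distributive law]
= −445y^2 − 280y^3 + 819xy^2 − 175y + 1026xy + 493yz + 472y^2z − 1179xyz − 567x^2y + 315x − 405x^2 − 657xz + 729x^2z + 70z − 126z^2 − 144yz^2 + 162xz^2    [combine like terms]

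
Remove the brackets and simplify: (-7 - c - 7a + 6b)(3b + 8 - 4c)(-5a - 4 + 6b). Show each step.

(-7 - c - 7a + 6b)(3b + 8 - 4c)(-5a - 4 + 6b)
= (-21b - 56 + 28c - 3bc - 8c + 4c² - 21ab - 56a + 28ac + 18b² + 48b - 24bc)(-5a - 4 + 6b)    [distributive law]
= (27b - 56 + 20c - 27bc + 4c² - 21ab - 56a + 28ac + 18b²)(-5a - 4 + 6b)    [combine like terms]
= -135ab - 108b + 162b² + 280a + 224 - 336b - 100ac - 80c + 120bc + 135abc + 108bc - 162b²c - 20ac² - 16c² + 24bc² + 105a²b + 84ab - 126ab² + 280a² + 224a - 336ab - 140a²c - 112ac + 168abc - 90ab² - 72b² + 108b³    [distributive law]
= -387ab - 444b + 90b² + 504a + 224 - 212ac - 80c + 228bc + 303abc - 162b²c - 20ac² - 16c² + 24bc² + 105a²b - 216ab² + 280a² - 140a²c + 108b³    [combine like terms]

-387ab - 444b + 90b² + 504a + 224 - 212ac - 80c + 228bc + 303abc - 162b²c - 20ac² - 16c² + 24bc² + 105a²b - 216ab² + 280a² - 140a²c + 108b³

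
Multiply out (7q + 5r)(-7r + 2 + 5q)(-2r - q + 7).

(7q + 5r)(-7r + 2 + 5q)(-2r - q + 7)
= (-49qr + 14q + 35q^2 - 35r^2 + 10r + 25qr)(-2r - q + 7)    [distributive law]
= (-24qr + 14q + 35q^2 - 35r^2 + 10r)(-2r - q + 7)    [combine like terms]
= 48qr^2 + 24q^2r - 168qr - 28qr - 14q^2 + 98q - 70q^2r - 35q^3 + 245q^2 + 70r^3 + 35qr^2 - 245r^2 - 20r^2 - 10qr + 70r    [distributive law]
= 83qr^2 - 46q^2r - 206qr + 231q^2 + 98q - 35q^3 + 70r^3 - 265r^2 + 70r    [combine like terms]

83qr^2 - 46q^2r - 206qr + 231q^2 + 98q - 35q^3 + 70r^3 - 265r^2 + 70r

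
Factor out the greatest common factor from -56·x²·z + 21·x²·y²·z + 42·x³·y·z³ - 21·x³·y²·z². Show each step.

-56·x²·z + 21·x²·y²·z + 42·x³·y·z³ - 21·x³·y²·z²
= 7(-8·x²·z + 3·x²·y²·z + 6·x³·y·z³ - 3·x³·y²·z²)    [factor out 7]
= 7·x²·z(-8 + 3·y² + 6·x·y·z² - 3·x·y²·z)    [factor out x²·z]

7·x²·z(-8 + 3·y² + 6·x·y·z² - 3·x·y²·z)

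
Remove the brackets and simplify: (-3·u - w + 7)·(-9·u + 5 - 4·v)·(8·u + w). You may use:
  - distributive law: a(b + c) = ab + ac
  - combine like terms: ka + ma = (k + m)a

216·u^3 + 99·u^2·w - 624·u^2 - 118·u·w + 96·u^2·v + 44·u·v·w + 9·u·w^2 - 5·w^2 + 4·v·w^2 + 280·u + 35·w - 224·u·v - 28·v·w

(-3·u - w + 7)·(-9·u + 5 - 4·v)·(8·u + w)
= (27·u^2 - 15·u + 12·u·v + 9·u·w - 5·w + 4·v·w - 63·u + 35 - 28·v)·(8·u + w)    [distributive law]
= (27·u^2 - 78·u + 12·u·v + 9·u·w - 5·w + 4·v·w + 35 - 28·v)·(8·u + w)    [combine like terms]
= 216·u^3 + 27·u^2·w - 624·u^2 - 78·u·w + 96·u^2·v + 12·u·v·w + 72·u^2·w + 9·u·w^2 - 40·u·w - 5·w^2 + 32·u·v·w + 4·v·w^2 + 280·u + 35·w - 224·u·v - 28·v·w    [distributive law]
= 216·u^3 + 99·u^2·w - 624·u^2 - 118·u·w + 96·u^2·v + 44·u·v·w + 9·u·w^2 - 5·w^2 + 4·v·w^2 + 280·u + 35·w - 224·u·v - 28·v·w    [combine like terms]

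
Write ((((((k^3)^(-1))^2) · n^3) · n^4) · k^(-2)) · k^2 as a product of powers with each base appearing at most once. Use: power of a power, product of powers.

k^(-6)·n^7

((((((k^3)^(-1))^2) · n^3) · n^4) · k^(-2)) · k^2
= (((((k^3)^(-2)) · n^3) · n^4) · k^(-2)) · k^2    [power of a power]
= (((k^(-6) · n^3) · n^4) · k^(-2)) · k^2    [power of a power]
= k^(-6)·n^7    [product of powers]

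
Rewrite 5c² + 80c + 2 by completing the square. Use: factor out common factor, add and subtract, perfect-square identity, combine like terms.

5c² + 80c + 2
= 5(c² + 16c) + 2    [factor out 5 from the c-terms]
= 5(c² + 16c + 64 - 64) + 2    [add and subtract 64 inside the bracket]
= 5(c + 8)² - 320 + 2    [perfect-square identity]
= 5(c + 8)² - 318    [combine constants]

5(c + 8)² - 318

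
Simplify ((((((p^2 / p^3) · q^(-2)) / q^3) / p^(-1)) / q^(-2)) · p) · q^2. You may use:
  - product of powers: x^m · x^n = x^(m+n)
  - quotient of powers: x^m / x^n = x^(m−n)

((((((p^2 / p^3) · q^(-2)) / q^3) / p^(-1)) / q^(-2)) · p) · q^2
= (((((p^(-1) · q^(-2)) / q^3) / p^(-1)) / q^(-2)) · p) · q^2    [quotient of powers]
= pq^(-1)    [quotient of powers; product of powers]

pq^(-1)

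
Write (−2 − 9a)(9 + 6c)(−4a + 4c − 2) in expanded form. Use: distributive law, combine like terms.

(−2 − 9a)(9 + 6c)(−4a + 4c − 2)
= (−18 − 12c − 81a − 54ac)(−4a + 4c − 2)    [distributive law]
= 72a − 72c + 36 + 48ac − 48c² + 24c + 324a² − 324ac + 162a + 216a²c − 216ac² + 108ac    [distributive law]
= 234a − 48c + 36 − 168ac − 48c² + 324a² + 216a²c − 216ac²    [combine like terms]

234a − 48c + 36 − 168ac − 48c² + 324a² + 216a²c − 216ac²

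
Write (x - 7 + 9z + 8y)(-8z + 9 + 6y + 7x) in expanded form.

(x - 7 + 9z + 8y)(-8z + 9 + 6y + 7x)
= -8xz + 9x + 6xy + 7x² + 56z - 63 - 42y - 49x - 72z² + 81z + 54yz + 63xz - 64yz + 72y + 48y² + 56xy    [distributive law]
= 55xz - 40x + 62xy + 7x² + 137z - 63 + 30y - 72z² - 10yz + 48y²    [combine like terms]

55xz - 40x + 62xy + 7x² + 137z - 63 + 30y - 72z² - 10yz + 48y²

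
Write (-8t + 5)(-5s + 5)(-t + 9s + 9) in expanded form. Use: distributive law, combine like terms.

(-8t + 5)(-5s + 5)(-t + 9s + 9)
= (40st - 40t - 25s + 25)(-t + 9s + 9)    [distributive law]
= -40st^2 + 360s^2t + 360st + 40t^2 - 360st - 360t + 25st - 225s^2 - 225s - 25t + 225s + 225    [distributive law]
= -40st^2 + 360s^2t + 25st + 40t^2 - 385t - 225s^2 + 225    [combine like terms]

-40st^2 + 360s^2t + 25st + 40t^2 - 385t - 225s^2 + 225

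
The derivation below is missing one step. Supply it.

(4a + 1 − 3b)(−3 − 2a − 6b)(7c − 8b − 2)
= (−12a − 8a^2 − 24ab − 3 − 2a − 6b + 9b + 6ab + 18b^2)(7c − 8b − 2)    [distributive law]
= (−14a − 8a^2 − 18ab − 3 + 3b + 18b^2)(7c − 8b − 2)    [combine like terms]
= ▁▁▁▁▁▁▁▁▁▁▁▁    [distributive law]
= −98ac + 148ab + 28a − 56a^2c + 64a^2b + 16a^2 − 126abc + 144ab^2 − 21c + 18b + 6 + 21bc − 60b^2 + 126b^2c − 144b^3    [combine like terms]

By distributive law:

−98ac + 112ab + 28a − 56a^2c + 64a^2b + 16a^2 − 126abc + 144ab^2 + 36ab − 21c + 24b + 6 + 21bc − 24b^2 − 6b + 126b^2c − 144b^3 − 36b^2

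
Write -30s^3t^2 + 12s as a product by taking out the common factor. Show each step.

-30s^3t^2 + 12s
= 6(-5s^3t^2 + 2s)    [factor out 6]
= 6s(-5s^2t^2 + 2)    [factor out s]

6s(-5s^2t^2 + 2)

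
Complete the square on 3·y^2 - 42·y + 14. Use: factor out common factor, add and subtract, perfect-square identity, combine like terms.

3(y - 7)^2 - 133

3·y^2 - 42·y + 14
= 3(y^2 - 14·y) + 14    [factor out 3 from the y-terms]
= 3(y^2 - 14·y + 49 - 49) + 14    [add and subtract 49 inside the bracket]
= 3(y - 7)^2 - 147 + 14    [perfect-square identity]
= 3(y - 7)^2 - 133    [combine constants]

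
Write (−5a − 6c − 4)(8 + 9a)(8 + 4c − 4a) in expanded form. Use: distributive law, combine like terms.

(−5a − 6c − 4)(8 + 9a)(8 + 4c − 4a)
= (−40a − 45a^2 − 48c − 54ac − 32 − 36a)(8 + 4c − 4a)    [distributive law]
= (−76a − 45a^2 − 48c − 54ac − 32)(8 + 4c − 4a)    [combine like terms]
= −608a − 304ac + 304a^2 − 360a^2 − 180a^2c + 180a^3 − 384c − 192c^2 + 192ac − 432ac − 216ac^2 + 216a^2c − 256 − 128c + 128a    [distributive law]
= −480a − 544ac − 56a^2 + 36a^2c + 180a^3 − 512c − 192c^2 − 216ac^2 − 256    [combine like terms]

−480a − 544ac − 56a^2 + 36a^2c + 180a^3 − 512c − 192c^2 − 216ac^2 − 256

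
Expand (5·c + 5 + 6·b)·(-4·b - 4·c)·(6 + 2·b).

-304·b·c - 88·b^2·c - 120·c^2 - 40·b·c^2 - 120·b - 184·b^2 - 120·c - 48·b^3

(5·c + 5 + 6·b)·(-4·b - 4·c)·(6 + 2·b)
= (-20·b·c - 20·c^2 - 20·b - 20·c - 24·b^2 - 24·b·c)·(6 + 2·b)    [distributive law]
= (-44·b·c - 20·c^2 - 20·b - 20·c - 24·b^2)·(6 + 2·b)    [combine like terms]
= -264·b·c - 88·b^2·c - 120·c^2 - 40·b·c^2 - 120·b - 40·b^2 - 120·c - 40·b·c - 144·b^2 - 48·b^3    [distributive law]
= -304·b·c - 88·b^2·c - 120·c^2 - 40·b·c^2 - 120·b - 184·b^2 - 120·c - 48·b^3    [combine like terms]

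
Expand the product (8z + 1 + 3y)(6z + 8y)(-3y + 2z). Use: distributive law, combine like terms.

(8z + 1 + 3y)(6z + 8y)(-3y + 2z)
= (48z^2 + 64yz + 6z + 8y + 18yz + 24y^2)(-3y + 2z)    [distributive law]
= (48z^2 + 82yz + 6z + 8y + 24y^2)(-3y + 2z)    [combine like terms]
= -144yz^2 + 96z^3 - 246y^2z + 164yz^2 - 18yz + 12z^2 - 24y^2 + 16yz - 72y^3 + 48y^2z    [distributive law]
= 20yz^2 + 96z^3 - 198y^2z - 2yz + 12z^2 - 24y^2 - 72y^3    [combine like terms]

20yz^2 + 96z^3 - 198y^2z - 2yz + 12z^2 - 24y^2 - 72y^3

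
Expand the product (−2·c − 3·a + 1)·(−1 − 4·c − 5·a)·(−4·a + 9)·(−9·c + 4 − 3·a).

−2198·a·c^2 + 1004·a·c − 2257·a^2·c + 450·c^2 + 9·c + 288·a·c^3 + 888·a^2·c^2 − 648·c^3 + 804·a^3·c + 614·a^2 − 669·a^3 − 29·a + 180·a^4 − 36

(−2·c − 3·a + 1)·(−1 − 4·c − 5·a)·(−4·a + 9)·(−9·c + 4 − 3·a)
= (2·c + 8·c^2 + 10·a·c + 3·a + 12·a·c + 15·a^2 − 1 − 4·c − 5·a)·(−4·a + 9)·(−9·c + 4 − 3·a)    [distributive law]
= (−2·c + 8·c^2 + 22·a·c − 2·a + 15·a^2 − 1)·(−4·a + 9)·(−9·c + 4 − 3·a)    [combine like terms]
= (8·a·c − 18·c − 32·a·c^2 + 72·c^2 − 88·a^2·c + 198·a·c + 8·a^2 − 18·a − 60·a^3 + 135·a^2 + 4·a − 9)·(−9·c + 4 − 3·a)    [distributive law]
= (206·a·c − 18·c − 32·a·c^2 + 72·c^2 − 88·a^2·c + 143·a^2 − 14·a − 60·a^3 − 9)·(−9·c + 4 − 3·a)    [combine like terms]
= −1854·a·c^2 + 824·a·c − 618·a^2·c + 162·c^2 − 72·c + 54·a·c + 288·a·c^3 − 128·a·c^2 + 96·a^2·c^2 − 648·c^3 + 288·c^2 − 216·a·c^2 + 792·a^2·c^2 − 352·a^2·c + 264·a^3·c − 1287·a^2·c + 572·a^2 − 429·a^3 + 126·a·c − 56·a + 42·a^2 + 540·a^3·c − 240·a^3 + 180·a^4 + 81·c − 36 + 27·a    [distributive law]
= −2198·a·c^2 + 1004·a·c − 2257·a^2·c + 450·c^2 + 9·c + 288·a·c^3 + 888·a^2·c^2 − 648·c^3 + 804·a^3·c + 614·a^2 − 669·a^3 − 29·a + 180·a^4 − 36    [combine like terms]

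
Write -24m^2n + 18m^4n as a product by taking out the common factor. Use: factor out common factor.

6m^2n(-4 + 3m^2)

-24m^2n + 18m^4n
= 6(-4m^2n + 3m^4n)    [factor out 6]
= 6m^2n(-4 + 3m^2)    [factor out m^2n]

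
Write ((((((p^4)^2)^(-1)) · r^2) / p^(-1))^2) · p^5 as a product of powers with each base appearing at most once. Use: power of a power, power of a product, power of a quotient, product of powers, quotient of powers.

((((((p^4)^2)^(-1)) · r^2) / p^(-1))^2) · p^5
= ((((((p^4)^2)^(-1)) · r^2)^2) / ((p^(-1))^2)) · p^5    [power of a quotient]
= ((((((p^4)^2)^(-1))^2) · ((r^2)^2)) / ((p^(-1))^2)) · p^5    [power of a product]
= (((((p^4)^2)^(-2)) · ((r^2)^2)) / ((p^(-1))^2)) · p^5    [power of a power]
= ((((p^4)^(-4)) · ((r^2)^2)) / ((p^(-1))^2)) · p^5    [power of a power]
= ((p^(-16) · ((r^2)^2)) / ((p^(-1))^2)) · p^5    [power of a power]
= ((p^(-16) · r^4) / ((p^(-1))^2)) · p^5    [power of a power]
= ((p^(-16) · r^4) / p^(-2)) · p^5    [power of a power]
= p^(-9)r^4    [quotient of powers; product of powers]

p^(-9)r^4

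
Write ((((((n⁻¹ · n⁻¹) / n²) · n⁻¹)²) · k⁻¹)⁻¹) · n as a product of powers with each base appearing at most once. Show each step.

kn¹¹

((((((n⁻¹ · n⁻¹) / n²) · n⁻¹)²) · k⁻¹)⁻¹) · n
= ((((((n⁻¹ · n⁻¹) / n²) · n⁻¹)²)⁻¹) · ((k⁻¹)⁻¹)) · n    [power of a product]
= (((((n⁻¹ · n⁻¹) / n²) · n⁻¹)⁻²) · ((k⁻¹)⁻¹)) · n    [power of a power]
= (((((n⁻¹ · n⁻¹) / n²)⁻²) · ((n⁻¹)⁻²)) · ((k⁻¹)⁻¹)) · n    [power of a product]
= (((((n⁻¹ · n⁻¹)⁻²) / ((n²)⁻²)) · ((n⁻¹)⁻²)) · ((k⁻¹)⁻¹)) · n    [power of a quotient]
= ((((((n⁻¹)⁻²) · ((n⁻¹)⁻²)) / ((n²)⁻²)) · ((n⁻¹)⁻²)) · ((k⁻¹)⁻¹)) · n    [power of a product]
= ((((n² · ((n⁻¹)⁻²)) / ((n²)⁻²)) · ((n⁻¹)⁻²)) · ((k⁻¹)⁻¹)) · n    [power of a power]
= ((((n² · n²) / ((n²)⁻²)) · ((n⁻¹)⁻²)) · ((k⁻¹)⁻¹)) · n    [power of a power]
= (((n⁴ / ((n²)⁻²)) · ((n⁻¹)⁻²)) · ((k⁻¹)⁻¹)) · n    [product of powers]
= (((n⁴ / n⁻⁴) · ((n⁻¹)⁻²)) · ((k⁻¹)⁻¹)) · n    [power of a power]
= ((n⁸ · ((n⁻¹)⁻²)) · ((k⁻¹)⁻¹)) · n    [quotient of powers]
= ((n⁸ · n²) · ((k⁻¹)⁻¹)) · n    [power of a power]
= (n¹⁰ · ((k⁻¹)⁻¹)) · n    [product of powers]
= (n¹⁰ · k) · n    [power of a power]
= kn¹¹    [product of powers]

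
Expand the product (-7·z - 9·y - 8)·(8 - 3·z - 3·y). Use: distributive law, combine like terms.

-32·z + 21·z^2 + 48·y·z - 48·y + 27·y^2 - 64

(-7·z - 9·y - 8)·(8 - 3·z - 3·y)
= -56·z + 21·z^2 + 21·y·z - 72·y + 27·y·z + 27·y^2 - 64 + 24·z + 24·y    [distributive law]
= -32·z + 21·z^2 + 48·y·z - 48·y + 27·y^2 - 64    [combine like terms]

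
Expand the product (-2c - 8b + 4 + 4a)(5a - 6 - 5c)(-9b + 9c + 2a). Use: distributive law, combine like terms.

-10abc - 250ac² + 120a²c + 504bc - 72c² - 52ac + 270bc² + 90c³ + 360ab² - 260a²b - 432b² + 132ab - 360b²c - 8a² + 216b - 216c - 48a + 40a³

(-2c - 8b + 4 + 4a)(5a - 6 - 5c)(-9b + 9c + 2a)
= (-10ac + 12c + 10c² - 40ab + 48b + 40bc + 20a - 24 - 20c + 20a² - 24a - 20ac)(-9b + 9c + 2a)    [distributive law]
= (-30ac - 8c + 10c² - 40ab + 48b + 40bc - 4a - 24 + 20a²)(-9b + 9c + 2a)    [combine like terms]
= 270abc - 270ac² - 60a²c + 72bc - 72c² - 16ac - 90bc² + 90c³ + 20ac² + 360ab² - 360abc - 80a²b - 432b² + 432bc + 96ab - 360b²c + 360bc² + 80abc + 36ab - 36ac - 8a² + 216b - 216c - 48a - 180a²b + 180a²c + 40a³    [distributive law]
= -10abc - 250ac² + 120a²c + 504bc - 72c² - 52ac + 270bc² + 90c³ + 360ab² - 260a²b - 432b² + 132ab - 360b²c - 8a² + 216b - 216c - 48a + 40a³    [combine like terms]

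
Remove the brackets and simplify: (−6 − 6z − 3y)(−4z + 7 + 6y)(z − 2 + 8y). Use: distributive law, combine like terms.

−66z² − 6z − 153yz + 84 − 222y − 420y² + 24z³ + 168yz² − 210y²z − 144y³

(−6 − 6z − 3y)(−4z + 7 + 6y)(z − 2 + 8y)
= (24z − 42 − 36y + 24z² − 42z − 36yz + 12yz − 21y − 18y²)(z − 2 + 8y)    [distributive law]
= (−18z − 42 − 57y + 24z² − 24yz − 18y²)(z − 2 + 8y)    [combine like terms]
= −18z² + 36z − 144yz − 42z + 84 − 336y − 57yz + 114y − 456y² + 24z³ − 48z² + 192yz² − 24yz² + 48yz − 192y²z − 18y²z + 36y² − 144y³    [distributive law]
= −66z² − 6z − 153yz + 84 − 222y − 420y² + 24z³ + 168yz² − 210y²z − 144y³    [combine like terms]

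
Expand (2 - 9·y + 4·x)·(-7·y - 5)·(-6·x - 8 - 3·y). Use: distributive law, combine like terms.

98·x·y - 218·y - 597·y^2 + 220·x + 80 - 294·x·y^2 - 189·y^3 + 168·x^2·y + 120·x^2

(2 - 9·y + 4·x)·(-7·y - 5)·(-6·x - 8 - 3·y)
= (-14·y - 10 + 63·y^2 + 45·y - 28·x·y - 20·x)·(-6·x - 8 - 3·y)    [distributive law]
= (31·y - 10 + 63·y^2 - 28·x·y - 20·x)·(-6·x - 8 - 3·y)    [combine like terms]
= -186·x·y - 248·y - 93·y^2 + 60·x + 80 + 30·y - 378·x·y^2 - 504·y^2 - 189·y^3 + 168·x^2·y + 224·x·y + 84·x·y^2 + 120·x^2 + 160·x + 60·x·y    [distributive law]
= 98·x·y - 218·y - 597·y^2 + 220·x + 80 - 294·x·y^2 - 189·y^3 + 168·x^2·y + 120·x^2    [combine like terms]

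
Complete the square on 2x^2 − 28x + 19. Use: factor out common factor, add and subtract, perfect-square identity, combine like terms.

2(x − 7)^2 − 79

2x^2 − 28x + 19
= 2(x^2 − 14x) + 19    [factor out 2 from the x-terms]
= 2(x^2 − 14x + 49 − 49) + 19    [add and subtract 49 inside the bracket]
= 2(x − 7)^2 − 98 + 19    [perfect-square identity]
= 2(x − 7)^2 − 79    [combine constants]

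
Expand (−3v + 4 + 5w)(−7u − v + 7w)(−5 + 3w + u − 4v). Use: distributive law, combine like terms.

3uv + 177uvw + 21u^2v − 81uv^2 + v^2 + 113v^2w − 12v^3 + 6vw − 218vw^2 + 140u + 119uw − 28u^2 + 20v − 140w − 91w^2 − 70uw^2 − 35u^2w + 105w^3

(−3v + 4 + 5w)(−7u − v + 7w)(−5 + 3w + u − 4v)
= (21uv + 3v^2 − 21vw − 28u − 4v + 28w − 35uw − 5vw + 35w^2)(−5 + 3w + u − 4v)    [distributive law]
= (21uv + 3v^2 − 26vw − 28u − 4v + 28w − 35uw + 35w^2)(−5 + 3w + u − 4v)    [combine like terms]
= −105uv + 63uvw + 21u^2v − 84uv^2 − 15v^2 + 9v^2w + 3uv^2 − 12v^3 + 130vw − 78vw^2 − 26uvw + 104v^2w + 140u − 84uw − 28u^2 + 112uv + 20v − 12vw − 4uv + 16v^2 − 140w + 84w^2 + 28uw − 112vw + 175uw − 105uw^2 − 35u^2w + 140uvw − 175w^2 + 105w^3 + 35uw^2 − 140vw^2    [distributive law]
= 3uv + 177uvw + 21u^2v − 81uv^2 + v^2 + 113v^2w − 12v^3 + 6vw − 218vw^2 + 140u + 119uw − 28u^2 + 20v − 140w − 91w^2 − 70uw^2 − 35u^2w + 105w^3    [combine like terms]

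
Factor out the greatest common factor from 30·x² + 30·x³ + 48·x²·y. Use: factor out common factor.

6·x²(5 + 5·x + 8·y)

30·x² + 30·x³ + 48·x²·y
= 6(5·x² + 5·x³ + 8·x²·y)    [factor out 6]
= 6·x²(5 + 5·x + 8·y)    [factor out x²]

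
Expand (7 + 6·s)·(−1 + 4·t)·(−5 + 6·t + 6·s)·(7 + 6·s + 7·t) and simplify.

(7 + 6·s)·(−1 + 4·t)·(−5 + 6·t + 6·s)·(7 + 6·s + 7·t)
= (−7 + 28·t − 6·s + 24·s·t)·(−5 + 6·t + 6·s)·(7 + 6·s + 7·t)    [distributive law]
= (35 − 42·t − 42·s − 140·t + 168·t^2 + 168·s·t + 30·s − 36·s·t − 36·s^2 − 120·s·t + 144·s·t^2 + 144·s^2·t)·(7 + 6·s + 7·t)    [distributive law]
= (35 − 182·t − 12·s + 168·t^2 + 12·s·t − 36·s^2 + 144·s·t^2 + 144·s^2·t)·(7 + 6·s + 7·t)    [combine like terms]
= 245 + 210·s + 245·t − 1274·t − 1092·s·t − 1274·t^2 − 84·s − 72·s^2 − 84·s·t + 1176·t^2 + 1008·s·t^2 + 1176·t^3 + 84·s·t + 72·s^2·t + 84·s·t^2 − 252·s^2 − 216·s^3 − 252·s^2·t + 1008·s·t^2 + 864·s^2·t^2 + 1008·s·t^3 + 1008·s^2·t + 864·s^3·t + 1008·s^2·t^2    [distributive law]
= 245 + 126·s − 1029·t − 1092·s·t − 98·t^2 − 324·s^2 + 2100·s·t^2 + 1176·t^3 + 828·s^2·t − 216·s^3 + 1872·s^2·t^2 + 1008·s·t^3 + 864·s^3·t    [combine like terms]

245 + 126·s − 1029·t − 1092·s·t − 98·t^2 − 324·s^2 + 2100·s·t^2 + 1176·t^3 + 828·s^2·t − 216·s^3 + 1872·s^2·t^2 + 1008·s·t^3 + 864·s^3·t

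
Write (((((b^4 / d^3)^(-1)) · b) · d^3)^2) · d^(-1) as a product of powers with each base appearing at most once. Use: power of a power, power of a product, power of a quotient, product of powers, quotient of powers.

(((((b^4 / d^3)^(-1)) · b) · d^3)^2) · d^(-1)
= (((((b^4 / d^3)^(-1)) · b)^2) · ((d^3)^2)) · d^(-1)    [power of a product]
= (((((b^4 / d^3)^(-1))^2) · (b^2)) · ((d^3)^2)) · d^(-1)    [power of a product]
= ((((b^4 / d^3)^(-2)) · (b^2)) · ((d^3)^2)) · d^(-1)    [power of a power]
= (((((b^4)^(-2)) / ((d^3)^(-2))) · (b^2)) · ((d^3)^2)) · d^(-1)    [power of a quotient]
= (((b^(-8) / ((d^3)^(-2))) · (b^2)) · ((d^3)^2)) · d^(-1)    [power of a power]
= (((b^(-8) / d^(-6)) · (b^2)) · ((d^3)^2)) · d^(-1)    [power of a power]
= (((b^(-8) / d^(-6)) · b^2) · d^6) · d^(-1)    [power of a power]
= b^(-6)d^11    [quotient of powers; product of powers]

b^(-6)d^11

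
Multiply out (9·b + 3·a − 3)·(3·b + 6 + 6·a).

(9·b + 3·a − 3)·(3·b + 6 + 6·a)
= 27·b² + 54·b + 54·a·b + 9·a·b + 18·a + 18·a² − 9·b − 18 − 18·a    [distributive law]
= 27·b² + 45·b + 63·a·b + 18·a² − 18    [combine like terms]

27·b² + 45·b + 63·a·b + 18·a² − 18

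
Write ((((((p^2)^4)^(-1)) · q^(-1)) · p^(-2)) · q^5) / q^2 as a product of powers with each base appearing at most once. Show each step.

p^(-10)·q^2

((((((p^2)^4)^(-1)) · q^(-1)) · p^(-2)) · q^5) / q^2
= (((((p^2)^(-4)) · q^(-1)) · p^(-2)) · q^5) / q^2    [power of a power]
= (((p^(-8) · q^(-1)) · p^(-2)) · q^5) / q^2    [power of a power]
= p^(-10)·q^2    [quotient of powers; product of powers]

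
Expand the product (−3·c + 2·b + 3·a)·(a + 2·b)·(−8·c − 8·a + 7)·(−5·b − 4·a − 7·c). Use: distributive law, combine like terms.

(−3·c + 2·b + 3·a)·(a + 2·b)·(−8·c − 8·a + 7)·(−5·b − 4·a − 7·c)
= (−3·a·c − 6·b·c + 2·a·b + 4·b^2 + 3·a^2 + 6·a·b)·(−8·c − 8·a + 7)·(−5·b − 4·a − 7·c)    [distributive law]
= (−3·a·c − 6·b·c + 8·a·b + 4·b^2 + 3·a^2)·(−8·c − 8·a + 7)·(−5·b − 4·a − 7·c)    [combine like terms]
= (24·a·c^2 + 24·a^2·c − 21·a·c + 48·b·c^2 + 48·a·b·c − 42·b·c − 64·a·b·c − 64·a^2·b + 56·a·b − 32·b^2·c − 32·a·b^2 + 28·b^2 − 24·a^2·c − 24·a^3 + 21·a^2)·(−5·b − 4·a − 7·c)    [distributive law]
= (24·a·c^2 − 21·a·c + 48·b·c^2 − 16·a·b·c − 42·b·c − 64·a^2·b + 56·a·b − 32·b^2·c − 32·a·b^2 + 28·b^2 − 24·a^3 + 21·a^2)·(−5·b − 4·a − 7·c)    [combine like terms]
= −120·a·b·c^2 − 96·a^2·c^2 − 168·a·c^3 + 105·a·b·c + 84·a^2·c + 147·a·c^2 − 240·b^2·c^2 − 192·a·b·c^2 − 336·b·c^3 + 80·a·b^2·c + 64·a^2·b·c + 112·a·b·c^2 + 210·b^2·c + 168·a·b·c + 294·b·c^2 + 320·a^2·b^2 + 256·a^3·b + 448·a^2·b·c − 280·a·b^2 − 224·a^2·b − 392·a·b·c + 160·b^3·c + 128·a·b^2·c + 224·b^2·c^2 + 160·a·b^3 + 128·a^2·b^2 + 224·a·b^2·c − 140·b^3 − 112·a·b^2 − 196·b^2·c + 120·a^3·b + 96·a^4 + 168·a^3·c − 105·a^2·b − 84·a^3 − 147·a^2·c    [distributive law]
= −200·a·b·c^2 − 96·a^2·c^2 − 168·a·c^3 − 119·a·b·c − 63·a^2·c + 147·a·c^2 − 16·b^2·c^2 − 336·b·c^3 + 432·a·b^2·c + 512·a^2·b·c + 14·b^2·c + 294·b·c^2 + 448·a^2·b^2 + 376·a^3·b − 392·a·b^2 − 329·a^2·b + 160·b^3·c + 160·a·b^3 − 140·b^3 + 96·a^4 + 168·a^3·c − 84·a^3    [combine like terms]

−200·a·b·c^2 − 96·a^2·c^2 − 168·a·c^3 − 119·a·b·c − 63·a^2·c + 147·a·c^2 − 16·b^2·c^2 − 336·b·c^3 + 432·a·b^2·c + 512·a^2·b·c + 14·b^2·c + 294·b·c^2 + 448·a^2·b^2 + 376·a^3·b − 392·a·b^2 − 329·a^2·b + 160·b^3·c + 160·a·b^3 − 140·b^3 + 96·a^4 + 168·a^3·c − 84·a^3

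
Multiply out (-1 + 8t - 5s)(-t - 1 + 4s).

(-1 + 8t - 5s)(-t - 1 + 4s)
= t + 1 - 4s - 8t^2 - 8t + 32st + 5st + 5s - 20s^2    [distributive law]
= -7t + 1 + s - 8t^2 + 37st - 20s^2    [combine like terms]

-7t + 1 + s - 8t^2 + 37st - 20s^2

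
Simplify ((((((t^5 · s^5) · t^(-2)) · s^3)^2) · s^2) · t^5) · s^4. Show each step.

((((((t^5 · s^5) · t^(-2)) · s^3)^2) · s^2) · t^5) · s^4
= ((((((t^5 · s^5) · t^(-2))^2) · ((s^3)^2)) · s^2) · t^5) · s^4    [power of a product]
= ((((((t^5 · s^5)^2) · ((t^(-2))^2)) · ((s^3)^2)) · s^2) · t^5) · s^4    [power of a product]
= (((((((t^5)^2) · ((s^5)^2)) · ((t^(-2))^2)) · ((s^3)^2)) · s^2) · t^5) · s^4    [power of a product]
= (((((t^10 · ((s^5)^2)) · ((t^(-2))^2)) · ((s^3)^2)) · s^2) · t^5) · s^4    [power of a power]
= (((((t^10 · s^10) · ((t^(-2))^2)) · ((s^3)^2)) · s^2) · t^5) · s^4    [power of a power]
= (((((t^10 · s^10) · t^(-4)) · ((s^3)^2)) · s^2) · t^5) · s^4    [power of a power]
= (((((t^10 · s^10) · t^(-4)) · s^6) · s^2) · t^5) · s^4    [power of a power]
= s^22t^11    [product of powers]

s^22t^11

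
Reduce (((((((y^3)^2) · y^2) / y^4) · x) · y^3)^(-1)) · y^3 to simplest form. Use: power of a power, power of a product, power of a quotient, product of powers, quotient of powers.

(((((((y^3)^2) · y^2) / y^4) · x) · y^3)^(-1)) · y^3
= (((((((y^3)^2) · y^2) / y^4) · x)^(-1)) · ((y^3)^(-1))) · y^3    [power of a product]
= (((((((y^3)^2) · y^2) / y^4)^(-1)) · (x^(-1))) · ((y^3)^(-1))) · y^3    [power of a product]
= (((((((y^3)^2) · y^2)^(-1)) / ((y^4)^(-1))) · (x^(-1))) · ((y^3)^(-1))) · y^3    [power of a quotient]
= (((((((y^3)^2)^(-1)) · ((y^2)^(-1))) / ((y^4)^(-1))) · (x^(-1))) · ((y^3)^(-1))) · y^3    [power of a product]
= ((((((y^3)^(-2)) · ((y^2)^(-1))) / ((y^4)^(-1))) · (x^(-1))) · ((y^3)^(-1))) · y^3    [power of a power]
= ((((y^(-6) · ((y^2)^(-1))) / ((y^4)^(-1))) · (x^(-1))) · ((y^3)^(-1))) · y^3    [power of a power]
= ((((y^(-6) · y^(-2)) / ((y^4)^(-1))) · (x^(-1))) · ((y^3)^(-1))) · y^3    [power of a power]
= (((y^(-8) / ((y^4)^(-1))) · (x^(-1))) · ((y^3)^(-1))) · y^3    [product of powers]
= (((y^(-8) / y^(-4)) · (x^(-1))) · ((y^3)^(-1))) · y^3    [power of a power]
= ((y^(-4) · (x^(-1))) · ((y^3)^(-1))) · y^3    [quotient of powers]
= ((y^(-4) · x^(-1)) · y^(-3)) · y^3    [power of a power]
= x^(-1)·y^(-4)    [product of powers]

x^(-1)·y^(-4)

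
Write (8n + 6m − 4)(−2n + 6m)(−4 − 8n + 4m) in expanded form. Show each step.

(8n + 6m − 4)(−2n + 6m)(−4 − 8n + 4m)
= (−16n² + 48mn − 12mn + 36m² + 8n − 24m)(−4 − 8n + 4m)    [distributive law]
= (−16n² + 36mn + 36m² + 8n − 24m)(−4 − 8n + 4m)    [combine like terms]
= 64n² + 128n³ − 64mn² − 144mn − 288mn² + 144m²n − 144m² − 288m²n + 144m³ − 32n − 64n² + 32mn + 96m + 192mn − 96m²    [distributive law]
= 128n³ − 352mn² + 80mn − 144m²n − 240m² + 144m³ − 32n + 96m    [combine like terms]

128n³ − 352mn² + 80mn − 144m²n − 240m² + 144m³ − 32n + 96m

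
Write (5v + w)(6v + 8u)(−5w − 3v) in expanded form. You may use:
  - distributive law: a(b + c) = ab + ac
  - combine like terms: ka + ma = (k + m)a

−168v^2w − 90v^3 − 224uvw − 120uv^2 − 30vw^2 − 40uw^2

(5v + w)(6v + 8u)(−5w − 3v)
= (30v^2 + 40uv + 6vw + 8uw)(−5w − 3v)    [distributive law]
= −150v^2w − 90v^3 − 200uvw − 120uv^2 − 30vw^2 − 18v^2w − 40uw^2 − 24uvw    [distributive law]
= −168v^2w − 90v^3 − 224uvw − 120uv^2 − 30vw^2 − 40uw^2    [combine like terms]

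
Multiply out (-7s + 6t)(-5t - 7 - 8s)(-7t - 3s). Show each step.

(-7s + 6t)(-5t - 7 - 8s)(-7t - 3s)
= (35st + 49s + 56s^2 - 30t^2 - 42t - 48st)(-7t - 3s)    [distributive law]
= (-13st + 49s + 56s^2 - 30t^2 - 42t)(-7t - 3s)    [combine like terms]
= 91st^2 + 39s^2t - 343st - 147s^2 - 392s^2t - 168s^3 + 210t^3 + 90st^2 + 294t^2 + 126st    [distributive law]
= 181st^2 - 353s^2t - 217st - 147s^2 - 168s^3 + 210t^3 + 294t^2    [combine like terms]

181st^2 - 353s^2t - 217st - 147s^2 - 168s^3 + 210t^3 + 294t^2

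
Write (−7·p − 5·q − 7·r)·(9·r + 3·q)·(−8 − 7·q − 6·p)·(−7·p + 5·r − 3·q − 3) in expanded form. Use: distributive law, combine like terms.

(−7·p − 5·q − 7·r)·(9·r + 3·q)·(−8 − 7·q − 6·p)·(−7·p + 5·r − 3·q − 3)
= (−63·p·r − 21·p·q − 45·q·r − 15·q^2 − 63·r^2 − 21·q·r)·(−8 − 7·q − 6·p)·(−7·p + 5·r − 3·q − 3)    [distributive law]
= (−63·p·r − 21·p·q − 66·q·r − 15·q^2 − 63·r^2)·(−8 − 7·q − 6·p)·(−7·p + 5·r − 3·q − 3)    [combine like terms]
= (504·p·r + 441·p·q·r + 378·p^2·r + 168·p·q + 147·p·q^2 + 126·p^2·q + 528·q·r + 462·q^2·r + 396·p·q·r + 120·q^2 + 105·q^3 + 90·p·q^2 + 504·r^2 + 441·q·r^2 + 378·p·r^2)·(−7·p + 5·r − 3·q − 3)    [distributive law]
= (504·p·r + 837·p·q·r + 378·p^2·r + 168·p·q + 237·p·q^2 + 126·p^2·q + 528·q·r + 462·q^2·r + 120·q^2 + 105·q^3 + 504·r^2 + 441·q·r^2 + 378·p·r^2)·(−7·p + 5·r − 3·q − 3)    [combine like terms]
= −3528·p^2·r + 2520·p·r^2 − 1512·p·q·r − 1512·p·r − 5859·p^2·q·r + 4185·p·q·r^2 − 2511·p·q^2·r − 2511·p·q·r − 2646·p^3·r + 1890·p^2·r^2 − 1134·p^2·q·r − 1134·p^2·r − 1176·p^2·q + 840·p·q·r − 504·p·q^2 − 504·p·q − 1659·p^2·q^2 + 1185·p·q^2·r − 711·p·q^3 − 711·p·q^2 − 882·p^3·q + 630·p^2·q·r − 378·p^2·q^2 − 378·p^2·q − 3696·p·q·r + 2640·q·r^2 − 1584·q^2·r − 1584·q·r − 3234·p·q^2·r + 2310·q^2·r^2 − 1386·q^3·r − 1386·q^2·r − 840·p·q^2 + 600·q^2·r − 360·q^3 − 360·q^2 − 735·p·q^3 + 525·q^3·r − 315·q^4 − 315·q^3 − 3528·p·r^2 + 2520·r^3 − 1512·q·r^2 − 1512·r^2 − 3087·p·q·r^2 + 2205·q·r^3 − 1323·q^2·r^2 − 1323·q·r^2 − 2646·p^2·r^2 + 1890·p·r^3 − 1134·p·q·r^2 − 1134·p·r^2    [distributive law]
= −4662·p^2·r − 2142·p·r^2 − 6879·p·q·r − 1512·p·r − 6363·p^2·q·r − 36·p·q·r^2 − 4560·p·q^2·r − 2646·p^3·r − 756·p^2·r^2 − 1554·p^2·q − 2055·p·q^2 − 504·p·q − 2037·p^2·q^2 − 1446·p·q^3 − 882·p^3·q − 195·q·r^2 − 2370·q^2·r − 1584·q·r + 987·q^2·r^2 − 861·q^3·r − 675·q^3 − 360·q^2 − 315·q^4 + 2520·r^3 − 1512·r^2 + 2205·q·r^3 + 1890·p·r^3    [combine like terms]

−4662·p^2·r − 2142·p·r^2 − 6879·p·q·r − 1512·p·r − 6363·p^2·q·r − 36·p·q·r^2 − 4560·p·q^2·r − 2646·p^3·r − 756·p^2·r^2 − 1554·p^2·q − 2055·p·q^2 − 504·p·q − 2037·p^2·q^2 − 1446·p·q^3 − 882·p^3·q − 195·q·r^2 − 2370·q^2·r − 1584·q·r + 987·q^2·r^2 − 861·q^3·r − 675·q^3 − 360·q^2 − 315·q^4 + 2520·r^3 − 1512·r^2 + 2205·q·r^3 + 1890·p·r^3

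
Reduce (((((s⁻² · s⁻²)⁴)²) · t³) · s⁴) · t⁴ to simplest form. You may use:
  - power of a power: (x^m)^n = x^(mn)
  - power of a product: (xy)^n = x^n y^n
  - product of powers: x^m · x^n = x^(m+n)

(((((s⁻² · s⁻²)⁴)²) · t³) · s⁴) · t⁴
= ((((s⁻² · s⁻²)⁸) · t³) · s⁴) · t⁴    [power of a power]
= (((((s⁻²)⁸) · ((s⁻²)⁸)) · t³) · s⁴) · t⁴    [power of a product]
= (((s⁻¹⁶ · ((s⁻²)⁸)) · t³) · s⁴) · t⁴    [power of a power]
= (((s⁻¹⁶ · s⁻¹⁶) · t³) · s⁴) · t⁴    [power of a power]
= ((s⁻³² · t³) · s⁴) · t⁴    [product of powers]
= s⁻²⁸·t⁷    [product of powers]

s⁻²⁸·t⁷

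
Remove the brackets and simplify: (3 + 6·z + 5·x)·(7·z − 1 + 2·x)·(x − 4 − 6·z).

(3 + 6·z + 5·x)·(7·z − 1 + 2·x)·(x − 4 − 6·z)
= (21·z − 3 + 6·x + 42·z² − 6·z + 12·x·z + 35·x·z − 5·x + 10·x²)·(x − 4 − 6·z)    [distributive law]
= (15·z − 3 + x + 42·z² + 47·x·z + 10·x²)·(x − 4 − 6·z)    [combine like terms]
= 15·x·z − 60·z − 90·z² − 3·x + 12 + 18·z + x² − 4·x − 6·x·z + 42·x·z² − 168·z² − 252·z³ + 47·x²·z − 188·x·z − 282·x·z² + 10·x³ − 40·x² − 60·x²·z    [distributive law]
= −179·x·z − 42·z − 258·z² − 7·x + 12 − 39·x² − 240·x·z² − 252·z³ − 13·x²·z + 10·x³    [combine like terms]

−179·x·z − 42·z − 258·z² − 7·x + 12 − 39·x² − 240·x·z² − 252·z³ − 13·x²·z + 10·x³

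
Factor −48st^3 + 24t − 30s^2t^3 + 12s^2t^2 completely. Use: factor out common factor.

−48st^3 + 24t − 30s^2t^3 + 12s^2t^2
= 6(−8st^3 + 4t − 5s^2t^3 + 2s^2t^2)    [factor out 6]
= 6t(−8st^2 + 4 − 5s^2t^2 + 2s^2t)    [factor out t]

6t(−8st^2 + 4 − 5s^2t^2 + 2s^2t)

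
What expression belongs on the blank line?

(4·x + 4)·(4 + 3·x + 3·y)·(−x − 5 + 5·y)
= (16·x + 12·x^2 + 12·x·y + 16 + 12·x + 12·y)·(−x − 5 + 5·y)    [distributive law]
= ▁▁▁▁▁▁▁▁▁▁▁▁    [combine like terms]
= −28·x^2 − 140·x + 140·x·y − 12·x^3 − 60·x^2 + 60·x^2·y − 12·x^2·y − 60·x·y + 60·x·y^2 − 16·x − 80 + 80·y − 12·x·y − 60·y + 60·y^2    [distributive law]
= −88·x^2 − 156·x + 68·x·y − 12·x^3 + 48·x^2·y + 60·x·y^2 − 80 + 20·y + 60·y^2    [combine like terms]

Applying combine like terms to the line above:

(28·x + 12·x^2 + 12·x·y + 16 + 12·y)·(−x − 5 + 5·y)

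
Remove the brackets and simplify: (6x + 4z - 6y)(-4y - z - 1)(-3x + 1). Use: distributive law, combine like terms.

72x^2y - 42xy + 18x^2z + 6xz + 18x^2 - 6x + 30xyz - 10yz + 12xz^2 - 4z^2 - 4z - 72xy^2 + 24y^2 + 6y

(6x + 4z - 6y)(-4y - z - 1)(-3x + 1)
= (-24xy - 6xz - 6x - 16yz - 4z^2 - 4z + 24y^2 + 6yz + 6y)(-3x + 1)    [distributive law]
= (-24xy - 6xz - 6x - 10yz - 4z^2 - 4z + 24y^2 + 6y)(-3x + 1)    [combine like terms]
= 72x^2y - 24xy + 18x^2z - 6xz + 18x^2 - 6x + 30xyz - 10yz + 12xz^2 - 4z^2 + 12xz - 4z - 72xy^2 + 24y^2 - 18xy + 6y    [distributive law]
= 72x^2y - 42xy + 18x^2z + 6xz + 18x^2 - 6x + 30xyz - 10yz + 12xz^2 - 4z^2 - 4z - 72xy^2 + 24y^2 + 6y    [combine like terms]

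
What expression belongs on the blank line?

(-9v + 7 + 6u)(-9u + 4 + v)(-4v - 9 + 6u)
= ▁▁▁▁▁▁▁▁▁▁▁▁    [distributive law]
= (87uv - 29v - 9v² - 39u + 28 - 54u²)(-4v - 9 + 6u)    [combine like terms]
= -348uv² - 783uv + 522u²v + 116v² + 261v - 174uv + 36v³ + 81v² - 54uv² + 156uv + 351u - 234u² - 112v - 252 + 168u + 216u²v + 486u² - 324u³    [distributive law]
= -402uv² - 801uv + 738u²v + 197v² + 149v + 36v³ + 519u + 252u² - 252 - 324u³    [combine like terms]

By distributive law:

(81uv - 36v - 9v² - 63u + 28 + 7v - 54u² + 24u + 6uv)(-4v - 9 + 6u)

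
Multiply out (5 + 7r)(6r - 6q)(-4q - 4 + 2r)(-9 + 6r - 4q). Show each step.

(5 + 7r)(6r - 6q)(-4q - 4 + 2r)(-9 + 6r - 4q)
= (30r - 30q + 42r^2 - 42qr)(-4q - 4 + 2r)(-9 + 6r - 4q)    [distributive law]
= (-120qr - 120r + 60r^2 + 120q^2 + 120q - 60qr - 168qr^2 - 168r^2 + 84r^3 + 168q^2r + 168qr - 84qr^2)(-9 + 6r - 4q)    [distributive law]
= (-12qr - 120r - 108r^2 + 120q^2 + 120q - 252qr^2 + 84r^3 + 168q^2r)(-9 + 6r - 4q)    [combine like terms]
= 108qr - 72qr^2 + 48q^2r + 1080r - 720r^2 + 480qr + 972r^2 - 648r^3 + 432qr^2 - 1080q^2 + 720q^2r - 480q^3 - 1080q + 720qr - 480q^2 + 2268qr^2 - 1512qr^3 + 1008q^2r^2 - 756r^3 + 504r^4 - 336qr^3 - 1512q^2r + 1008q^2r^2 - 672q^3r    [distributive law]
= 1308qr + 2628qr^2 - 744q^2r + 1080r + 252r^2 - 1404r^3 - 1560q^2 - 480q^3 - 1080q - 1848qr^3 + 2016q^2r^2 + 504r^4 - 672q^3r    [combine like terms]

1308qr + 2628qr^2 - 744q^2r + 1080r + 252r^2 - 1404r^3 - 1560q^2 - 480q^3 - 1080q - 1848qr^3 + 2016q^2r^2 + 504r^4 - 672q^3r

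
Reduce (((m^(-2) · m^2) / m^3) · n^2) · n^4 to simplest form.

m^(-3)·n^6

(((m^(-2) · m^2) / m^3) · n^2) · n^4
= ((m^0 / m^3) · n^2) · n^4    [product of powers]
= (m^(-3) · n^2) · n^4    [quotient of powers]
= m^(-3)·n^6    [product of powers]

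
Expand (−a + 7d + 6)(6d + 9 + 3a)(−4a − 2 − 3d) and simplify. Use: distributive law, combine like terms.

(−a + 7d + 6)(6d + 9 + 3a)(−4a − 2 − 3d)
= (−6ad − 9a − 3a² + 42d² + 63d + 21ad + 36d + 54 + 18a)(−4a − 2 − 3d)    [distributive law]
= (15ad + 9a − 3a² + 42d² + 99d + 54)(−4a − 2 − 3d)    [combine like terms]
= −60a²d − 30ad − 45ad² − 36a² − 18a − 27ad + 12a³ + 6a² + 9a²d − 168ad² − 84d² − 126d³ − 396ad − 198d − 297d² − 216a − 108 − 162d    [distributive law]
= −51a²d − 453ad − 213ad² − 30a² − 234a + 12a³ − 381d² − 126d³ − 360d − 108    [combine like terms]

−51a²d − 453ad − 213ad² − 30a² − 234a + 12a³ − 381d² − 126d³ − 360d − 108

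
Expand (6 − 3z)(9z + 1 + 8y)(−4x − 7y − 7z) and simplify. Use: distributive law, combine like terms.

(6 − 3z)(9z + 1 + 8y)(−4x − 7y − 7z)
= (54z + 6 + 48y − 27z² − 3z − 24yz)(−4x − 7y − 7z)    [distributive law]
= (51z + 6 + 48y − 27z² − 24yz)(−4x − 7y − 7z)    [combine like terms]
= −204xz − 357yz − 357z² − 24x − 42y − 42z − 192xy − 336y² − 336yz + 108xz² + 189yz² + 189z³ + 96xyz + 168y²z + 168yz²    [distributive law]
= −204xz − 693yz − 357z² − 24x − 42y − 42z − 192xy − 336y² + 108xz² + 357yz² + 189z³ + 96xyz + 168y²z    [combine like terms]

−204xz − 693yz − 357z² − 24x − 42y − 42z − 192xy − 336y² + 108xz² + 357yz² + 189z³ + 96xyz + 168y²z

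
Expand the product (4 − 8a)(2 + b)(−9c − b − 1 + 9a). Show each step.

−72c − 12b − 8 + 88a − 36bc − 4b² + 60ab + 144ac − 144a² + 72abc + 8ab² − 72a²b

(4 − 8a)(2 + b)(−9c − b − 1 + 9a)
= (8 + 4b − 16a − 8ab)(−9c − b − 1 + 9a)    [distributive law]
= −72c − 8b − 8 + 72a − 36bc − 4b² − 4b + 36ab + 144ac + 16ab + 16a − 144a² + 72abc + 8ab² + 8ab − 72a²b    [distributive law]
= −72c − 12b − 8 + 88a − 36bc − 4b² + 60ab + 144ac − 144a² + 72abc + 8ab² − 72a²b    [combine like terms]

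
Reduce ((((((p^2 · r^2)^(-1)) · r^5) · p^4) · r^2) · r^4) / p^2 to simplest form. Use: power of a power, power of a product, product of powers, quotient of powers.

r^9

((((((p^2 · r^2)^(-1)) · r^5) · p^4) · r^2) · r^4) / p^2
= (((((((p^2)^(-1)) · ((r^2)^(-1))) · r^5) · p^4) · r^2) · r^4) / p^2    [power of a product]
= (((((p^(-2) · ((r^2)^(-1))) · r^5) · p^4) · r^2) · r^4) / p^2    [power of a power]
= (((((p^(-2) · r^(-2)) · r^5) · p^4) · r^2) · r^4) / p^2    [power of a power]
= r^9    [quotient of powers; product of powers]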